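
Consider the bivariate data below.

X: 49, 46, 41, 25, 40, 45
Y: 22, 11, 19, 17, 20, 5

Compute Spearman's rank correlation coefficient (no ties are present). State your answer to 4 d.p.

0.0857

Rank X: 6, 5, 3, 1, 2, 4
Rank Y: 6, 2, 4, 3, 5, 1
d = rank(X) − rank(Y): 0, 3, -1, -2, -3, 3; Σd² = 32
ρ = 1 − 6Σd² / [n(n²−1)] = 1 − 6×32 / (6×35) = 1 − 192/210 ≈ 0.0857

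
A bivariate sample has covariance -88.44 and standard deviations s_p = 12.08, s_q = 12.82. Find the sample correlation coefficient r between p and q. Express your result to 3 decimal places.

r = Cov(p,q) / (s_p · s_q) = -88.44 / (12.08 × 12.82)
  = -88.44 / 154.8656 ≈ -0.571

-0.571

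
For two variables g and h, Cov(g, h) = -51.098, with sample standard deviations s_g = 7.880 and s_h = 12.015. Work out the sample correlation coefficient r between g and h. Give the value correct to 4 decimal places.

r = Cov(g,h) / (s_g · s_h) = -51.098 / (7.880 × 12.015)
  = -51.098 / 94.6782 ≈ -0.5397

-0.5397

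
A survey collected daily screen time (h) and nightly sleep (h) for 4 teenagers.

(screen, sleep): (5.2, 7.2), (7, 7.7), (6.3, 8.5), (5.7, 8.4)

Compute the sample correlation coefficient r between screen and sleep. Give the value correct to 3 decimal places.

n = 4, Σx = 24.2, Σy = 31.8, Σx² = 148.22, Σy² = 253.94, Σxy = 192.77
nΣxy − ΣxΣy = 771.08 − 769.56 = 1.52
nΣx² − (Σx)² = 592.88 − 585.64 = 7.24; nΣy² − (Σy)² = 1015.76 − 1011.24 = 4.52
r = 1.52 / √(7.24 × 4.52) = 1.52 / 5.7206 ≈ 0.266

0.266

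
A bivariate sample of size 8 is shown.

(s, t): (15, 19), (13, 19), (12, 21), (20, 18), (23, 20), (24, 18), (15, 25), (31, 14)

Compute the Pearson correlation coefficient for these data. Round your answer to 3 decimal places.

-0.701

n = 8, Σs = 153, Σt = 154, Σs² = 3229, Σt² = 3032, Σst = 2845
nΣst − ΣsΣt = 22760 − 23562 = -802
nΣs² − (Σs)² = 25832 − 23409 = 2423; nΣt² − (Σt)² = 24256 − 23716 = 540
r = -802 / √(2423 × 540) = -802 / 1143.8619 ≈ -0.701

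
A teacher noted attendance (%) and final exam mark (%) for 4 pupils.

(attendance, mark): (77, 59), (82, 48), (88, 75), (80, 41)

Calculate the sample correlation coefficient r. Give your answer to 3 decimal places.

0.623

n = 4, Σx = 327, Σy = 223, Σx² = 26797, Σy² = 13091, Σxy = 18359
nΣxy − ΣxΣy = 73436 − 72921 = 515
nΣx² − (Σx)² = 107188 − 106929 = 259; nΣy² − (Σy)² = 52364 − 49729 = 2635
r = 515 / √(259 × 2635) = 515 / 826.1144 ≈ 0.623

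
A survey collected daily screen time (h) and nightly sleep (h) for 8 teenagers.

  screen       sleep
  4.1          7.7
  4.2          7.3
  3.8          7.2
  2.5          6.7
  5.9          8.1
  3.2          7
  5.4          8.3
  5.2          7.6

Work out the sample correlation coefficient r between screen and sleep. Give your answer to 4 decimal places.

0.9216

n = 8, Σx = 34.3, Σy = 59.9, Σx² = 156.39, Σy² = 450.57, Σxy = 260.87
nΣxy − ΣxΣy = 2086.96 − 2054.57 = 32.39
nΣx² − (Σx)² = 1251.12 − 1176.49 = 74.63; nΣy² − (Σy)² = 3604.56 − 3588.01 = 16.55
r = 32.39 / √(74.63 × 16.55) = 32.39 / 35.1444 ≈ 0.9216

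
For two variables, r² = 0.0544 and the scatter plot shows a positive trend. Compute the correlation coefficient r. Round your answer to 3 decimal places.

0.233

|r| = √0.0544 = 0.233
The association is positive, so r = 0.233.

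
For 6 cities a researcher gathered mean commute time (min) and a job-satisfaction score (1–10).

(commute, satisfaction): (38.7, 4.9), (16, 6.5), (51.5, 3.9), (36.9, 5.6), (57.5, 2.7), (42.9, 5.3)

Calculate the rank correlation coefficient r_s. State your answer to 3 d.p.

Rank commute: 3, 1, 5, 2, 6, 4
Rank satisfaction: 3, 6, 2, 5, 1, 4
d = rank(commute) − rank(satisfaction): 0, -5, 3, -3, 5, 0; Σd² = 68
ρ = 1 − 6Σd² / [n(n²−1)] = 1 − 6×68 / (6×35) = 1 − 408/210 ≈ -0.943

-0.943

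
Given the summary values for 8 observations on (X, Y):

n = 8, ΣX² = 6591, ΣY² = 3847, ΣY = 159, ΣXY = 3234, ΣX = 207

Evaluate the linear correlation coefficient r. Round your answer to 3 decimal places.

-0.956

r = (nΣXY − ΣXΣY) / √[(nΣX² − (ΣX)²)(nΣY² − (ΣY)²)]
Numerator: 8×3234 − 207×159 = -7041
Denominator: √[(52728 − 42849)(30776 − 25281)] = √[9879 × 5495] = 7367.8426
r = -7041 / 7367.8426 ≈ -0.956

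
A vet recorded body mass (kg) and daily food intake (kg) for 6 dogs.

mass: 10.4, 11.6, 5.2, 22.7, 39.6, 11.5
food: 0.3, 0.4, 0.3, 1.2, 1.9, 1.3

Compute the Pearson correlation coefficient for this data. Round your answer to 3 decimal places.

0.859

n = 6, Σx = 101, Σy = 5.4, Σx² = 2485.46, Σy² = 7.08, Σxy = 126.75
nΣxy − ΣxΣy = 760.5 − 545.4 = 215.1
nΣx² − (Σx)² = 14912.76 − 10201 = 4711.76; nΣy² − (Σy)² = 42.48 − 29.16 = 13.32
r = 215.1 / √(4711.76 × 13.32) = 215.1 / 250.5207 ≈ 0.859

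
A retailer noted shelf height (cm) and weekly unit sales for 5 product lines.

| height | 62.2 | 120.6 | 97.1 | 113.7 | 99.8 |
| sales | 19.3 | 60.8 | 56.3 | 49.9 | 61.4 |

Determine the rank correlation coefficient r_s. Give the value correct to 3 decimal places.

0.500

Rank height: 1, 5, 2, 4, 3
Rank sales: 1, 4, 3, 2, 5
d = rank(height) − rank(sales): 0, 1, -1, 2, -2; Σd² = 10
ρ = 1 − 6Σd² / [n(n²−1)] = 1 − 6×10 / (5×24) = 1 − 60/120 ≈ 0.500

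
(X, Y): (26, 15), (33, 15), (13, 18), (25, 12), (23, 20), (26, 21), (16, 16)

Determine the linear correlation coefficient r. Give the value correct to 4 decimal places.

n = 7, ΣX = 162, ΣY = 117, ΣX² = 4020, ΣY² = 2015, ΣXY = 2681
nΣXY − ΣXΣY = 18767 − 18954 = -187
nΣX² − (ΣX)² = 28140 − 26244 = 1896; nΣY² − (ΣY)² = 14105 − 13689 = 416
r = -187 / √(1896 × 416) = -187 / 888.1081 ≈ -0.2106

-0.2106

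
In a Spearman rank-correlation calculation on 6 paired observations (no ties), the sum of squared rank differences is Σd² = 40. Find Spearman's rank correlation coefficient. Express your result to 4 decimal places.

-0.1429

ρ = 1 − 6Σd² / [n(n²−1)] = 1 − 6×40 / (6×35)
  = 1 − 240/210 = 1 − 1.14286 ≈ -0.1429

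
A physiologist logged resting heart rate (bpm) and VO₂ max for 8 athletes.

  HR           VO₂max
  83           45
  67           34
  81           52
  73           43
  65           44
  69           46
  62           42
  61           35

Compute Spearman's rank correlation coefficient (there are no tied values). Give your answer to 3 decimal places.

0.667

Rank HR: 8, 4, 7, 6, 3, 5, 2, 1
Rank VO₂max: 6, 1, 8, 4, 5, 7, 3, 2
d = rank(HR) − rank(VO₂max): 2, 3, -1, 2, -2, -2, -1, -1; Σd² = 28
ρ = 1 − 6Σd² / [n(n²−1)] = 1 − 6×28 / (8×63) = 1 − 168/504 ≈ 0.667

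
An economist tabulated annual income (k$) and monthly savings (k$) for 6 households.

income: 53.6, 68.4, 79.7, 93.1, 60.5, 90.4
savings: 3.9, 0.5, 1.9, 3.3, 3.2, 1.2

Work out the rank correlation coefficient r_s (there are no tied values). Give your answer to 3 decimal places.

Rank income: 1, 3, 4, 6, 2, 5
Rank savings: 6, 1, 3, 5, 4, 2
d = rank(income) − rank(savings): -5, 2, 1, 1, -2, 3; Σd² = 44
ρ = 1 − 6Σd² / [n(n²−1)] = 1 − 6×44 / (6×35) = 1 − 264/210 ≈ -0.257

-0.257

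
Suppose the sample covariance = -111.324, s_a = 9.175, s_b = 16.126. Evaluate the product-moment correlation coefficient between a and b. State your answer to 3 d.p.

-0.752

r = Cov(a,b) / (s_a · s_b) = -111.324 / (9.175 × 16.126)
  = -111.324 / 147.9561 ≈ -0.752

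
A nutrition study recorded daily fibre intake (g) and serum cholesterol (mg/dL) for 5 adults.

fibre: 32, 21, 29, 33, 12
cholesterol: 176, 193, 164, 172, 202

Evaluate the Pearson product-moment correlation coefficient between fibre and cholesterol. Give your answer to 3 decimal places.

-0.897

n = 5, Σx = 127, Σy = 907, Σx² = 3539, Σy² = 165509, Σxy = 22541
nΣxy − ΣxΣy = 112705 − 115189 = -2484
nΣx² − (Σx)² = 17695 − 16129 = 1566; nΣy² − (Σy)² = 827545 − 822649 = 4896
r = -2484 / √(1566 × 4896) = -2484 / 2768.9594 ≈ -0.897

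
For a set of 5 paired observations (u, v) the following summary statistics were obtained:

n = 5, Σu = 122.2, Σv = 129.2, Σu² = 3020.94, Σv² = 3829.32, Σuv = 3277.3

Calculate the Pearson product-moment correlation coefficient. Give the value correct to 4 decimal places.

0.9212

r = (nΣuv − ΣuΣv) / √[(nΣu² − (Σu)²)(nΣv² − (Σv)²)]
Numerator: 5×3277.3 − 122.2×129.2 = 598.26
Denominator: √[(15104.7 − 14932.84)(19146.6 − 16692.64)] = √[171.86 × 2453.96] = 649.4132
r = 598.26 / 649.4132 ≈ 0.9212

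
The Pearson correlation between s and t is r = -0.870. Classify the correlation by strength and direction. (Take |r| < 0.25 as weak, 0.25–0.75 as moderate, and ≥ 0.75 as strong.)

strong negative

r = -0.870 < 0 so the relationship is negative.
|r| = 0.870, which falls in the strong range.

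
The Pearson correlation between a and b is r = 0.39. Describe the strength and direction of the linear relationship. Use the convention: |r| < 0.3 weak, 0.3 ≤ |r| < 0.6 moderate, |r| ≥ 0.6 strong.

moderate positive

r = 0.39 > 0 so the relationship is positive.
|r| = 0.39, which falls in the moderate range.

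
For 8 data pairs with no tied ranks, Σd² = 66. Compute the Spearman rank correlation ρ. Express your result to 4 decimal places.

0.2143

ρ = 1 − 6Σd² / [n(n²−1)] = 1 − 6×66 / (8×63)
  = 1 − 396/504 = 1 − 0.78571 ≈ 0.2143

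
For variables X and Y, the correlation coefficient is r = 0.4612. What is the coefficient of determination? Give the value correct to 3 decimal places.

r² = (0.4612)² = 0.213

0.213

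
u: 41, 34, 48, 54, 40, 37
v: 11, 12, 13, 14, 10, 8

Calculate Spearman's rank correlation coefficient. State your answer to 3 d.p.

0.657

Rank u: 4, 1, 5, 6, 3, 2
Rank v: 3, 4, 5, 6, 2, 1
d = rank(u) − rank(v): 1, -3, 0, 0, 1, 1; Σd² = 12
ρ = 1 − 6Σd² / [n(n²−1)] = 1 − 6×12 / (6×35) = 1 − 72/210 ≈ 0.657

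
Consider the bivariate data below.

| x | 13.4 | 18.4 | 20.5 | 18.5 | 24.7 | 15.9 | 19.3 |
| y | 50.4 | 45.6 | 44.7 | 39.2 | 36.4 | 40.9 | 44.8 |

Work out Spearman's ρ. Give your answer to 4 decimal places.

Rank x: 1, 3, 6, 4, 7, 2, 5
Rank y: 7, 6, 4, 2, 1, 3, 5
d = rank(x) − rank(y): -6, -3, 2, 2, 6, -1, 0; Σd² = 90
ρ = 1 − 6Σd² / [n(n²−1)] = 1 − 6×90 / (7×48) = 1 − 540/336 ≈ -0.6071

-0.6071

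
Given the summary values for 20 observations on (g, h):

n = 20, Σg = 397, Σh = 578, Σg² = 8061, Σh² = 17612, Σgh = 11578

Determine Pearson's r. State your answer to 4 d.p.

0.2586

r = (nΣgh − ΣgΣh) / √[(nΣg² − (Σg)²)(nΣh² − (Σh)²)]
Numerator: 20×11578 − 397×578 = 2094
Denominator: √[(161220 − 157609)(352240 − 334084)] = √[3611 × 18156] = 8096.9943
r = 2094 / 8096.9943 ≈ 0.2586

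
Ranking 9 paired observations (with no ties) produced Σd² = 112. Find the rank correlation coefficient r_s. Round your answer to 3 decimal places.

ρ = 1 − 6Σd² / [n(n²−1)] = 1 − 6×112 / (9×80)
  = 1 − 672/720 = 1 − 0.9333 ≈ 0.067

0.067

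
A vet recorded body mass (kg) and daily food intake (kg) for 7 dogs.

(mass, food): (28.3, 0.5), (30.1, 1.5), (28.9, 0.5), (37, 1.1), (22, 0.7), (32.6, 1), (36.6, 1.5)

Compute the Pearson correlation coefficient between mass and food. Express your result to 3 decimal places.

n = 7, Σx = 215.5, Σy = 6.8, Σx² = 6797.43, Σy² = 7.7, Σxy = 217.35
nΣxy − ΣxΣy = 1521.45 − 1465.4 = 56.05
nΣx² − (Σx)² = 47582.01 − 46440.25 = 1141.76; nΣy² − (Σy)² = 53.9 − 46.24 = 7.66
r = 56.05 / √(1141.76 × 7.66) = 56.05 / 93.5194 ≈ 0.599

0.599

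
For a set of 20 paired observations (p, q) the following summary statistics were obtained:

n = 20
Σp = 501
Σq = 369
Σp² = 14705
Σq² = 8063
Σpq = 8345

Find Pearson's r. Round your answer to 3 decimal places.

r = (nΣpq − ΣpΣq) / √[(nΣp² − (Σp)²)(nΣq² − (Σq)²)]
Numerator: 20×8345 − 501×369 = -17969
Denominator: √[(294100 − 251001)(161260 − 136161)] = √[43099 × 25099] = 32889.8434
r = -17969 / 32889.8434 ≈ -0.546

-0.546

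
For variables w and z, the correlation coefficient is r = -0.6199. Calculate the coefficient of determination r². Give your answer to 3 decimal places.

0.384

r² = (-0.6199)² = 0.384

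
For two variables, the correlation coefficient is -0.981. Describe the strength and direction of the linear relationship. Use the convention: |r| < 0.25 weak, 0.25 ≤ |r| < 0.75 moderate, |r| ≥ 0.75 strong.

r = -0.981 < 0 so the relationship is negative.
|r| = 0.981, which falls in the strong range.

strong negative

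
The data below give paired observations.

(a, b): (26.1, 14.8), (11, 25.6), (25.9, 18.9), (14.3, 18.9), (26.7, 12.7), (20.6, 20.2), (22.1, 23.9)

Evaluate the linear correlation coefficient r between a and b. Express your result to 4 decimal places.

-0.6965

n = 7, Σa = 146.7, Σb = 135, Σa² = 3303.17, Σb² = 2729.36, Σab = 2711.06
nΣab − ΣaΣb = 18977.42 − 19804.5 = -827.08
nΣa² − (Σa)² = 23122.19 − 21520.89 = 1601.3; nΣb² − (Σb)² = 19105.52 − 18225 = 880.52
r = -827.08 / √(1601.3 × 880.52) = -827.08 / 1187.4244 ≈ -0.6965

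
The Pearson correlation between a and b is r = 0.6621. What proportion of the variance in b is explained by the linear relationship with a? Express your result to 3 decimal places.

r² = (0.6621)² = 0.438

0.438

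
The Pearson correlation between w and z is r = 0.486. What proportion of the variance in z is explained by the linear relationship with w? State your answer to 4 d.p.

0.2362

r² = (0.486)² = 0.2362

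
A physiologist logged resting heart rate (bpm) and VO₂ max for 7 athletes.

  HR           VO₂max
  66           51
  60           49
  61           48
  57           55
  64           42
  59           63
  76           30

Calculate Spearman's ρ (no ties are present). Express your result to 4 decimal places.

Rank HR: 6, 3, 4, 1, 5, 2, 7
Rank VO₂max: 5, 4, 3, 6, 2, 7, 1
d = rank(HR) − rank(VO₂max): 1, -1, 1, -5, 3, -5, 6; Σd² = 98
ρ = 1 − 6Σd² / [n(n²−1)] = 1 − 6×98 / (7×48) = 1 − 588/336 ≈ -0.7500

-0.7500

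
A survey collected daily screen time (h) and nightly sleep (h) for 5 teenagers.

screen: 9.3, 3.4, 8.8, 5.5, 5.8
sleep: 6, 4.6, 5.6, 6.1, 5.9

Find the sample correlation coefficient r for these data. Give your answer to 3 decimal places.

n = 5, Σx = 32.8, Σy = 28.2, Σx² = 239.38, Σy² = 160.54, Σxy = 188.49
nΣxy − ΣxΣy = 942.45 − 924.96 = 17.49
nΣx² − (Σx)² = 1196.9 − 1075.84 = 121.06; nΣy² − (Σy)² = 802.7 − 795.24 = 7.46
r = 17.49 / √(121.06 × 7.46) = 17.49 / 30.0517 ≈ 0.582

0.582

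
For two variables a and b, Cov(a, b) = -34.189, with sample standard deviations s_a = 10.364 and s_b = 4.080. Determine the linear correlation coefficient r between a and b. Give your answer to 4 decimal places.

-0.8085

r = Cov(a,b) / (s_a · s_b) = -34.189 / (10.364 × 4.080)
  = -34.189 / 42.2851 ≈ -0.8085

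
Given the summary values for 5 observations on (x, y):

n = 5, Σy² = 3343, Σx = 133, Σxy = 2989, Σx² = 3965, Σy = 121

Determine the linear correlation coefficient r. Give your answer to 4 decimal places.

-0.5454

r = (nΣxy − ΣxΣy) / √[(nΣx² − (Σx)²)(nΣy² − (Σy)²)]
Numerator: 5×2989 − 133×121 = -1148
Denominator: √[(19825 − 17689)(16715 − 14641)] = √[2136 × 2074] = 2104.7717
r = -1148 / 2104.7717 ≈ -0.5454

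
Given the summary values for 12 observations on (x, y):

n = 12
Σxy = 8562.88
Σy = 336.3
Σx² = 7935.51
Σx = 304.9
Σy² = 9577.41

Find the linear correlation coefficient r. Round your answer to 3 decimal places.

r = (nΣxy − ΣxΣy) / √[(nΣx² − (Σx)²)(nΣy² − (Σy)²)]
Numerator: 12×8562.88 − 304.9×336.3 = 216.69
Denominator: √[(95226.12 − 92964.01)(114928.92 − 113097.69)] = √[2262.11 × 1831.23] = 2035.2994
r = 216.69 / 2035.2994 ≈ 0.106

0.106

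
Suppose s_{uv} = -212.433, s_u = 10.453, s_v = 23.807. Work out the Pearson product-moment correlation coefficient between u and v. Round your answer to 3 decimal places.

-0.854

r = Cov(u,v) / (s_u · s_v) = -212.433 / (10.453 × 23.807)
  = -212.433 / 248.8546 ≈ -0.854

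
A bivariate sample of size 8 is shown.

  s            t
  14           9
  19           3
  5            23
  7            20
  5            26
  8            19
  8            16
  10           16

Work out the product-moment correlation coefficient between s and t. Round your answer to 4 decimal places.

-0.9787

n = 8, Σs = 76, Σt = 132, Σs² = 884, Σt² = 2568, Σst = 1008
nΣst − ΣsΣt = 8064 − 10032 = -1968
nΣs² − (Σs)² = 7072 − 5776 = 1296; nΣt² − (Σt)² = 20544 − 17424 = 3120
r = -1968 / √(1296 × 3120) = -1968 / 2010.8506 ≈ -0.9787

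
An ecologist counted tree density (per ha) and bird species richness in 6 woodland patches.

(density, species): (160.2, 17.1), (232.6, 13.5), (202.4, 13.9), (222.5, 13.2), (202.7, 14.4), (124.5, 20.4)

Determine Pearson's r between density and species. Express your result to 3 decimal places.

-0.977

n = 6, Σx = 1144.9, Σy = 92.5, Σx² = 226826.35, Σy² = 1465.63, Σxy = 17088.56
nΣxy − ΣxΣy = 102531.36 − 105903.25 = -3371.89
nΣx² − (Σx)² = 1360958.1 − 1310796.01 = 50162.09; nΣy² − (Σy)² = 8793.78 − 8556.25 = 237.53
r = -3371.89 / √(50162.09 × 237.53) = -3371.89 / 3451.8113 ≈ -0.977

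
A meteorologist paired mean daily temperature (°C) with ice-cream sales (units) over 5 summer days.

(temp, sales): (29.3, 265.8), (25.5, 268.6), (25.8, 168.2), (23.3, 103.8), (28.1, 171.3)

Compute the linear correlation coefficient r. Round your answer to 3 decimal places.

0.598

n = 5, Σx = 132, Σy = 977.7, Σx² = 3506.88, Σy² = 211204.97, Σxy = 26208.87
nΣxy − ΣxΣy = 131044.35 − 129056.4 = 1987.95
nΣx² − (Σx)² = 17534.4 − 17424 = 110.4; nΣy² − (Σy)² = 1056024.85 − 955897.29 = 100127.56
r = 1987.95 / √(110.4 × 100127.56) = 1987.95 / 3324.7681 ≈ 0.598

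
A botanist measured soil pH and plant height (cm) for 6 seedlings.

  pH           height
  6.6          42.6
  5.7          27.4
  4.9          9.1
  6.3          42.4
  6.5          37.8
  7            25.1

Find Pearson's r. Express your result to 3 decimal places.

n = 6, Σx = 37, Σy = 184.4, Σx² = 231, Σy² = 6504.94, Σxy = 1170.45
nΣxy − ΣxΣy = 7022.7 − 6822.8 = 199.9
nΣx² − (Σx)² = 1386 − 1369 = 17; nΣy² − (Σy)² = 39029.64 − 34003.36 = 5026.28
r = 199.9 / √(17 × 5026.28) = 199.9 / 292.3128 ≈ 0.684

0.684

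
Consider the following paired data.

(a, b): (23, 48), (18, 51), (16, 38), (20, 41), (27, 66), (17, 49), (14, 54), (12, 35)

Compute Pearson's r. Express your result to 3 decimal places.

n = 8, Σa = 147, Σb = 382, Σa² = 2867, Σb² = 18928, Σab = 7241
nΣab − ΣaΣb = 57928 − 56154 = 1774
nΣa² − (Σa)² = 22936 − 21609 = 1327; nΣb² − (Σb)² = 151424 − 145924 = 5500
r = 1774 / √(1327 × 5500) = 1774 / 2701.5736 ≈ 0.657

0.657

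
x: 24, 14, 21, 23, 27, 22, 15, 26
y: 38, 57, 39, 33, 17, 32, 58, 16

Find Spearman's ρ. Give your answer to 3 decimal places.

-0.857

Rank x: 6, 1, 3, 5, 8, 4, 2, 7
Rank y: 5, 7, 6, 4, 2, 3, 8, 1
d = rank(x) − rank(y): 1, -6, -3, 1, 6, 1, -6, 6; Σd² = 156
ρ = 1 − 6Σd² / [n(n²−1)] = 1 − 6×156 / (8×63) = 1 − 936/504 ≈ -0.857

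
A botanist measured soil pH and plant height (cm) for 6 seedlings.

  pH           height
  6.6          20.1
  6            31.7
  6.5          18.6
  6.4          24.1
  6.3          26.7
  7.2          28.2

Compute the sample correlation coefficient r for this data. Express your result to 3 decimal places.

-0.186

n = 6, Σx = 39, Σy = 149.4, Σx² = 254.3, Σy² = 3843.8, Σxy = 969.25
nΣxy − ΣxΣy = 5815.5 − 5826.6 = -11.1
nΣx² − (Σx)² = 1525.8 − 1521 = 4.8; nΣy² − (Σy)² = 23062.8 − 22320.36 = 742.44
r = -11.1 / √(4.8 × 742.44) = -11.1 / 59.6968 ≈ -0.186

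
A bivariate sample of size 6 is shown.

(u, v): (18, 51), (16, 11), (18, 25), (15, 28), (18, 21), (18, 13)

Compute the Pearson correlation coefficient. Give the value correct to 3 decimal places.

0.189

n = 6, Σu = 103, Σv = 149, Σu² = 1777, Σv² = 4741, Σuv = 2576
nΣuv − ΣuΣv = 15456 − 15347 = 109
nΣu² − (Σu)² = 10662 − 10609 = 53; nΣv² − (Σv)² = 28446 − 22201 = 6245
r = 109 / √(53 × 6245) = 109 / 575.3130 ≈ 0.189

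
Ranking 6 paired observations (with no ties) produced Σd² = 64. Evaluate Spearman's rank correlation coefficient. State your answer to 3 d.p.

-0.829

ρ = 1 − 6Σd² / [n(n²−1)] = 1 − 6×64 / (6×35)
  = 1 − 384/210 = 1 − 1.8286 ≈ -0.829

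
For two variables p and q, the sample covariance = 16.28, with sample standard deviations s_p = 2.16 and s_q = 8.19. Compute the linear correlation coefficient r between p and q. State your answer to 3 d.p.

0.920

r = Cov(p,q) / (s_p · s_q) = 16.28 / (2.16 × 8.19)
  = 16.28 / 17.6904 ≈ 0.920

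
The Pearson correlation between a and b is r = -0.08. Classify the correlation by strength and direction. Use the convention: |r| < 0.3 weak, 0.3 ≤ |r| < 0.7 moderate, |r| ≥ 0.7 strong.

weak negative

r = -0.08 < 0 so the relationship is negative.
|r| = 0.08, which falls in the weak range.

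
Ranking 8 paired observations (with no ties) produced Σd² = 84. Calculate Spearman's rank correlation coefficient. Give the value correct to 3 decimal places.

0.000

ρ = 1 − 6Σd² / [n(n²−1)] = 1 − 6×84 / (8×63)
  = 1 − 504/504 = 1 − 1.0000 ≈ 0.000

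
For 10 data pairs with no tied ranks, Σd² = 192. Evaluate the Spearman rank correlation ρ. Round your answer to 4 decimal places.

-0.1636

ρ = 1 − 6Σd² / [n(n²−1)] = 1 − 6×192 / (10×99)
  = 1 − 1152/990 = 1 − 1.16364 ≈ -0.1636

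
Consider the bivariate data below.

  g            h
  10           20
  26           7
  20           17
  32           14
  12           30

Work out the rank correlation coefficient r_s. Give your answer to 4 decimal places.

Rank g: 1, 4, 3, 5, 2
Rank h: 4, 1, 3, 2, 5
d = rank(g) − rank(h): -3, 3, 0, 3, -3; Σd² = 36
ρ = 1 − 6Σd² / [n(n²−1)] = 1 − 6×36 / (5×24) = 1 − 216/120 ≈ -0.8000

-0.8000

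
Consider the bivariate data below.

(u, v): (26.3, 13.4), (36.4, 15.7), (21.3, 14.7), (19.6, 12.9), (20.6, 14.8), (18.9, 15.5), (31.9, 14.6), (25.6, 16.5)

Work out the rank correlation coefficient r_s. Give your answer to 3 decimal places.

Rank u: 6, 8, 4, 2, 3, 1, 7, 5
Rank v: 2, 7, 4, 1, 5, 6, 3, 8
d = rank(u) − rank(v): 4, 1, 0, 1, -2, -5, 4, -3; Σd² = 72
ρ = 1 − 6Σd² / [n(n²−1)] = 1 − 6×72 / (8×63) = 1 − 432/504 ≈ 0.143

0.143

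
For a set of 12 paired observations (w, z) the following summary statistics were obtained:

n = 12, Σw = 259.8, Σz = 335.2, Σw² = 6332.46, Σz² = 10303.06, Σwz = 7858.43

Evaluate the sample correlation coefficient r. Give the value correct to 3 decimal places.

r = (nΣwz − ΣwΣz) / √[(nΣw² − (Σw)²)(nΣz² − (Σz)²)]
Numerator: 12×7858.43 − 259.8×335.2 = 7216.2
Denominator: √[(75989.52 − 67496.04)(123636.72 − 112359.04)] = √[8493.48 × 11277.68] = 9787.0705
r = 7216.2 / 9787.0705 ≈ 0.737

0.737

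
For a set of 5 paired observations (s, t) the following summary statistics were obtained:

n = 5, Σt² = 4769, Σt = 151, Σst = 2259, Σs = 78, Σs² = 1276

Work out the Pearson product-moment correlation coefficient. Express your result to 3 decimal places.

r = (nΣst − ΣsΣt) / √[(nΣs² − (Σs)²)(nΣt² − (Σt)²)]
Numerator: 5×2259 − 78×151 = -483
Denominator: √[(6380 − 6084)(23845 − 22801)] = √[296 × 1044] = 555.8993
r = -483 / 555.8993 ≈ -0.869

-0.869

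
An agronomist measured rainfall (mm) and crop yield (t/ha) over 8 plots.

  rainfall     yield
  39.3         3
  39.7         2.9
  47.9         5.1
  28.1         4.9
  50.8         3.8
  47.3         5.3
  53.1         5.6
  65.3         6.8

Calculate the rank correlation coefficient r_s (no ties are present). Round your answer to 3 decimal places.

0.690

Rank rainfall: 2, 3, 5, 1, 6, 4, 7, 8
Rank yield: 2, 1, 5, 4, 3, 6, 7, 8
d = rank(rainfall) − rank(yield): 0, 2, 0, -3, 3, -2, 0, 0; Σd² = 26
ρ = 1 − 6Σd² / [n(n²−1)] = 1 − 6×26 / (8×63) = 1 − 156/504 ≈ 0.690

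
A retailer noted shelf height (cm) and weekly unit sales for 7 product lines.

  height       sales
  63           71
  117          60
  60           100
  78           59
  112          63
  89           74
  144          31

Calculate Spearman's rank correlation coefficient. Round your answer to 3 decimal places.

Rank height: 2, 6, 1, 3, 5, 4, 7
Rank sales: 5, 3, 7, 2, 4, 6, 1
d = rank(height) − rank(sales): -3, 3, -6, 1, 1, -2, 6; Σd² = 96
ρ = 1 − 6Σd² / [n(n²−1)] = 1 − 6×96 / (7×48) = 1 − 576/336 ≈ -0.714

-0.714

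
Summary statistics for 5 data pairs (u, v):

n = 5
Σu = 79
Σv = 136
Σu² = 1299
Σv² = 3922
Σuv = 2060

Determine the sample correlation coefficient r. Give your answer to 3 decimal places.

-0.835

r = (nΣuv − ΣuΣv) / √[(nΣu² − (Σu)²)(nΣv² − (Σv)²)]
Numerator: 5×2060 − 79×136 = -444
Denominator: √[(6495 − 6241)(19610 − 18496)] = √[254 × 1114] = 531.9361
r = -444 / 531.9361 ≈ -0.835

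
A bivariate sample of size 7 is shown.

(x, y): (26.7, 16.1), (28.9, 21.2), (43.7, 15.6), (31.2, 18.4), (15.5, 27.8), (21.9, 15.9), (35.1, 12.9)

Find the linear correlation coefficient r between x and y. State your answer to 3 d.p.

-0.665

n = 7, Σx = 203, Σy = 127.9, Σx² = 6383.1, Σy² = 2482.63, Σxy = 3530.25
nΣxy − ΣxΣy = 24711.75 − 25963.7 = -1251.95
nΣx² − (Σx)² = 44681.7 − 41209 = 3472.7; nΣy² − (Σy)² = 17378.41 − 16358.41 = 1020
r = -1251.95 / √(3472.7 × 1020) = -1251.95 / 1882.0611 ≈ -0.665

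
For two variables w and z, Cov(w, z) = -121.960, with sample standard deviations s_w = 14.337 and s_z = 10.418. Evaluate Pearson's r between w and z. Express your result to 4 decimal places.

r = Cov(w,z) / (s_w · s_z) = -121.960 / (14.337 × 10.418)
  = -121.960 / 149.3629 ≈ -0.8165

-0.8165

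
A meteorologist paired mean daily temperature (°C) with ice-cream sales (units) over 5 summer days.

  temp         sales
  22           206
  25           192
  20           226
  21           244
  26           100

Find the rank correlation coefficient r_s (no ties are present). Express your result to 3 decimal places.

Rank temp: 3, 4, 1, 2, 5
Rank sales: 3, 2, 4, 5, 1
d = rank(temp) − rank(sales): 0, 2, -3, -3, 4; Σd² = 38
ρ = 1 − 6Σd² / [n(n²−1)] = 1 − 6×38 / (5×24) = 1 − 228/120 ≈ -0.900

-0.900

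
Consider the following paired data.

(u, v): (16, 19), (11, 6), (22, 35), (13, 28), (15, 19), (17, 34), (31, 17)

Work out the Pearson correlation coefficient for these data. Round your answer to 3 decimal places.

n = 7, Σu = 125, Σv = 158, Σu² = 2505, Σv² = 4212, Σuv = 2894
nΣuv − ΣuΣv = 20258 − 19750 = 508
nΣu² − (Σu)² = 17535 − 15625 = 1910; nΣv² − (Σv)² = 29484 − 24964 = 4520
r = 508 / √(1910 × 4520) = 508 / 2938.2308 ≈ 0.173

0.173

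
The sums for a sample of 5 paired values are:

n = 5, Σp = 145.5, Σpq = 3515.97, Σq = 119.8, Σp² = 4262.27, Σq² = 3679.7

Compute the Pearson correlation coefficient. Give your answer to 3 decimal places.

0.197

r = (nΣpq − ΣpΣq) / √[(nΣp² − (Σp)²)(nΣq² − (Σq)²)]
Numerator: 5×3515.97 − 145.5×119.8 = 148.95
Denominator: √[(21311.35 − 21170.25)(18398.5 − 14352.04)] = √[141.1 × 4046.46] = 755.6160
r = 148.95 / 755.6160 ≈ 0.197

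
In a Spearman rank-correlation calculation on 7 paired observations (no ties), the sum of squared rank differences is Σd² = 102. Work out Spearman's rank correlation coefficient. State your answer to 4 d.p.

ρ = 1 − 6Σd² / [n(n²−1)] = 1 − 6×102 / (7×48)
  = 1 − 612/336 = 1 − 1.82143 ≈ -0.8214

-0.8214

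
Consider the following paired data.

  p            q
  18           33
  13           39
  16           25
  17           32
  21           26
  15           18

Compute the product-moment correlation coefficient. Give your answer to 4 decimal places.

-0.2221

n = 6, Σp = 100, Σq = 173, Σp² = 1704, Σq² = 5259, Σpq = 2861
nΣpq − ΣpΣq = 17166 − 17300 = -134
nΣp² − (Σp)² = 10224 − 10000 = 224; nΣq² − (Σq)² = 31554 − 29929 = 1625
r = -134 / √(224 × 1625) = -134 / 603.3241 ≈ -0.2221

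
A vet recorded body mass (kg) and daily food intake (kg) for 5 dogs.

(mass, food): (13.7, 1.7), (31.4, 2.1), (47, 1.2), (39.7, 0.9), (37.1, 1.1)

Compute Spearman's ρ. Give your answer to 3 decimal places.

-0.600

Rank mass: 1, 2, 5, 4, 3
Rank food: 4, 5, 3, 1, 2
d = rank(mass) − rank(food): -3, -3, 2, 3, 1; Σd² = 32
ρ = 1 − 6Σd² / [n(n²−1)] = 1 − 6×32 / (5×24) = 1 − 192/120 ≈ -0.600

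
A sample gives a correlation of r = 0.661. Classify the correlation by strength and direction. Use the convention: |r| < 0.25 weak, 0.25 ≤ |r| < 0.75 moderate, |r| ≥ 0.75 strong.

r = 0.661 > 0 so the relationship is positive.
|r| = 0.661, which falls in the moderate range.

moderate positive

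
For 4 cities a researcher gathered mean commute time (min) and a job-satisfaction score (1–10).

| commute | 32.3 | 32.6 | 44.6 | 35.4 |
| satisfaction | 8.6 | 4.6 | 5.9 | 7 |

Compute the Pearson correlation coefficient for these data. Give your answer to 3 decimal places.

-0.232

n = 4, Σx = 144.9, Σy = 26.1, Σx² = 5348.37, Σy² = 178.93, Σxy = 938.68
nΣxy − ΣxΣy = 3754.72 − 3781.89 = -27.17
nΣx² − (Σx)² = 21393.48 − 20996.01 = 397.47; nΣy² − (Σy)² = 715.72 − 681.21 = 34.51
r = -27.17 / √(397.47 × 34.51) = -27.17 / 117.1183 ≈ -0.232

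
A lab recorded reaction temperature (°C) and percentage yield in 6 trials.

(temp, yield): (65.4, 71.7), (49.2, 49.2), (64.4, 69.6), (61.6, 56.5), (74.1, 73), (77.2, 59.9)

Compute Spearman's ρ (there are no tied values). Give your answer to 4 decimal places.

0.6571

Rank temp: 4, 1, 3, 2, 5, 6
Rank yield: 5, 1, 4, 2, 6, 3
d = rank(temp) − rank(yield): -1, 0, -1, 0, -1, 3; Σd² = 12
ρ = 1 − 6Σd² / [n(n²−1)] = 1 − 6×12 / (6×35) = 1 − 72/210 ≈ 0.6571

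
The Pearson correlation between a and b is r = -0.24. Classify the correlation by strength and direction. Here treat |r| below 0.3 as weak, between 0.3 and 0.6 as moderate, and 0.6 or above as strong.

weak negative

r = -0.24 < 0 so the relationship is negative.
|r| = 0.24, which falls in the weak range.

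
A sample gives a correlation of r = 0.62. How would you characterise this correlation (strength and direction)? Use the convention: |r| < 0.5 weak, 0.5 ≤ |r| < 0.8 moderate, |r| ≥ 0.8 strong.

moderate positive

r = 0.62 > 0 so the relationship is positive.
|r| = 0.62, which falls in the moderate range.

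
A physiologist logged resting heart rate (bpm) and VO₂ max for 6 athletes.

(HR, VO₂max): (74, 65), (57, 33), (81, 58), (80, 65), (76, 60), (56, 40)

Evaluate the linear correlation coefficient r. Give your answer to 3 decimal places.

0.917

n = 6, Σx = 424, Σy = 321, Σx² = 30598, Σy² = 18103, Σxy = 23389
nΣxy − ΣxΣy = 140334 − 136104 = 4230
nΣx² − (Σx)² = 183588 − 179776 = 3812; nΣy² − (Σy)² = 108618 − 103041 = 5577
r = 4230 / √(3812 × 5577) = 4230 / 4610.8051 ≈ 0.917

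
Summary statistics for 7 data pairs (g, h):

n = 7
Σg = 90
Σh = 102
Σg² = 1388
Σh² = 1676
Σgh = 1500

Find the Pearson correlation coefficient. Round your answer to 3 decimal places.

0.901

r = (nΣgh − ΣgΣh) / √[(nΣg² − (Σg)²)(nΣh² − (Σh)²)]
Numerator: 7×1500 − 90×102 = 1320
Denominator: √[(9716 − 8100)(11732 − 10404)] = √[1616 × 1328] = 1464.9396
r = 1320 / 1464.9396 ≈ 0.901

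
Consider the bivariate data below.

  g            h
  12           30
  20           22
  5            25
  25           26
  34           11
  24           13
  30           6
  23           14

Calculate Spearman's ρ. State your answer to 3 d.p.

-0.690

Rank g: 2, 3, 1, 6, 8, 5, 7, 4
Rank h: 8, 5, 6, 7, 2, 3, 1, 4
d = rank(g) − rank(h): -6, -2, -5, -1, 6, 2, 6, 0; Σd² = 142
ρ = 1 − 6Σd² / [n(n²−1)] = 1 − 6×142 / (8×63) = 1 − 852/504 ≈ -0.690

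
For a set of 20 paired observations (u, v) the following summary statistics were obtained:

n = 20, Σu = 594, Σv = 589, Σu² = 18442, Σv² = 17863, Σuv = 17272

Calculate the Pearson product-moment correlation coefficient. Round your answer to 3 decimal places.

-0.344

r = (nΣuv − ΣuΣv) / √[(nΣu² − (Σu)²)(nΣv² − (Σv)²)]
Numerator: 20×17272 − 594×589 = -4426
Denominator: √[(368840 − 352836)(357260 − 346921)] = √[16004 × 10339] = 12863.3338
r = -4426 / 12863.3338 ≈ -0.344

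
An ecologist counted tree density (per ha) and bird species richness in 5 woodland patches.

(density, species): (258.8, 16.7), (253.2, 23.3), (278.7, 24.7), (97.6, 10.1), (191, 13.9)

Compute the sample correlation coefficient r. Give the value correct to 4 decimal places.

0.8743

n = 5, Σx = 1079.3, Σy = 88.7, Σx² = 254768.13, Σy² = 1727.09, Σxy = 20746.07
nΣxy − ΣxΣy = 103730.35 − 95733.91 = 7996.44
nΣx² − (Σx)² = 1273840.65 − 1164888.49 = 108952.16; nΣy² − (Σy)² = 8635.45 − 7867.69 = 767.76
r = 7996.44 / √(108952.16 × 767.76) = 7996.44 / 9145.9888 ≈ 0.8743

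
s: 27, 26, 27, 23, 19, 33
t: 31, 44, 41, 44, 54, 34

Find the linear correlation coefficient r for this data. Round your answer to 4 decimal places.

-0.8306

n = 6, Σs = 155, Σt = 248, Σs² = 4113, Σt² = 10586, Σst = 6248
nΣst − ΣsΣt = 37488 − 38440 = -952
nΣs² − (Σs)² = 24678 − 24025 = 653; nΣt² − (Σt)² = 63516 − 61504 = 2012
r = -952 / √(653 × 2012) = -952 / 1146.2269 ≈ -0.8306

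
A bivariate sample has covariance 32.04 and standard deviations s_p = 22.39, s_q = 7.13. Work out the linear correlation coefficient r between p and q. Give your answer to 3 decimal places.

r = Cov(p,q) / (s_p · s_q) = 32.04 / (22.39 × 7.13)
  = 32.04 / 159.6407 ≈ 0.201

0.201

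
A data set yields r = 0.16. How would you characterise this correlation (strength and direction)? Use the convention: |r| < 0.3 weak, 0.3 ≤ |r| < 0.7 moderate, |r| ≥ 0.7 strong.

weak positive

r = 0.16 > 0 so the relationship is positive.
|r| = 0.16, which falls in the weak range.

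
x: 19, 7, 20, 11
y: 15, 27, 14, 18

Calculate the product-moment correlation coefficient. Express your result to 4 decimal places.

-0.9179

n = 4, Σx = 57, Σy = 74, Σx² = 931, Σy² = 1474, Σxy = 952
nΣxy − ΣxΣy = 3808 − 4218 = -410
nΣx² − (Σx)² = 3724 − 3249 = 475; nΣy² − (Σy)² = 5896 − 5476 = 420
r = -410 / √(475 × 420) = -410 / 446.6542 ≈ -0.9179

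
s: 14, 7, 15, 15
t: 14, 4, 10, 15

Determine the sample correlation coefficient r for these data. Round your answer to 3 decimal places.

0.877

n = 4, Σs = 51, Σt = 43, Σs² = 695, Σt² = 537, Σst = 599
nΣst − ΣsΣt = 2396 − 2193 = 203
nΣs² − (Σs)² = 2780 − 2601 = 179; nΣt² − (Σt)² = 2148 − 1849 = 299
r = 203 / √(179 × 299) = 203 / 231.3461 ≈ 0.877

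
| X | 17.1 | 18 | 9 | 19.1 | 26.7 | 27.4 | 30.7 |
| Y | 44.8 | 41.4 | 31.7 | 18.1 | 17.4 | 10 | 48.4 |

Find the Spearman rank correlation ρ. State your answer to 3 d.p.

-0.143

Rank X: 2, 3, 1, 4, 5, 6, 7
Rank Y: 6, 5, 4, 3, 2, 1, 7
d = rank(X) − rank(Y): -4, -2, -3, 1, 3, 5, 0; Σd² = 64
ρ = 1 − 6Σd² / [n(n²−1)] = 1 − 6×64 / (7×48) = 1 − 384/336 ≈ -0.143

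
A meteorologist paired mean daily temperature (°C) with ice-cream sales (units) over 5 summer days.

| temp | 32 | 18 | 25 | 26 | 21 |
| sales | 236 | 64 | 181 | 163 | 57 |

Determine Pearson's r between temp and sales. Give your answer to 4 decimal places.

n = 5, Σx = 122, Σy = 701, Σx² = 3090, Σy² = 122371, Σxy = 18664
nΣxy − ΣxΣy = 93320 − 85522 = 7798
nΣx² − (Σx)² = 15450 − 14884 = 566; nΣy² − (Σy)² = 611855 − 491401 = 120454
r = 7798 / √(566 × 120454) = 7798 / 8256.9343 ≈ 0.9444

0.9444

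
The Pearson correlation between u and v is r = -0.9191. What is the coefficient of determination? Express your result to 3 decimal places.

r² = (-0.9191)² = 0.845

0.845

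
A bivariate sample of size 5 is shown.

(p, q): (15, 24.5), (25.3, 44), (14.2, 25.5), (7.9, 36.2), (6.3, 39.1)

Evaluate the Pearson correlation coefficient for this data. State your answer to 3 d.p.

0.191

n = 5, Σp = 68.7, Σq = 169.3, Σp² = 1168.83, Σq² = 6025.75, Σpq = 2375.11
nΣpq − ΣpΣq = 11875.55 − 11630.91 = 244.64
nΣp² − (Σp)² = 5844.15 − 4719.69 = 1124.46; nΣq² − (Σq)² = 30128.75 − 28662.49 = 1466.26
r = 244.64 / √(1124.46 × 1466.26) = 244.64 / 1284.0369 ≈ 0.191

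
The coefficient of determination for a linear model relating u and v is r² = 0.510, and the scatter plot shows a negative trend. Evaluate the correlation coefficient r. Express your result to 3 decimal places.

|r| = √0.510 = 0.714
The association is negative, so r = −0.714.

-0.714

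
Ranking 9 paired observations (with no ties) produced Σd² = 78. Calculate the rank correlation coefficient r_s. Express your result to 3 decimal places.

ρ = 1 − 6Σd² / [n(n²−1)] = 1 − 6×78 / (9×80)
  = 1 − 468/720 = 1 − 0.6500 ≈ 0.350

0.350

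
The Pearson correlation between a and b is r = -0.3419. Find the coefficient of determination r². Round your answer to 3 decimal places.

r² = (-0.3419)² = 0.117

0.117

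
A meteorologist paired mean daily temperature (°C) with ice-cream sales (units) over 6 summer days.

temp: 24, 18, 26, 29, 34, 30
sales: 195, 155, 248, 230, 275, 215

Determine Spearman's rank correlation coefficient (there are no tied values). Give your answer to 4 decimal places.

Rank temp: 2, 1, 3, 4, 6, 5
Rank sales: 2, 1, 5, 4, 6, 3
d = rank(temp) − rank(sales): 0, 0, -2, 0, 0, 2; Σd² = 8
ρ = 1 − 6Σd² / [n(n²−1)] = 1 − 6×8 / (6×35) = 1 − 48/210 ≈ 0.7714

0.7714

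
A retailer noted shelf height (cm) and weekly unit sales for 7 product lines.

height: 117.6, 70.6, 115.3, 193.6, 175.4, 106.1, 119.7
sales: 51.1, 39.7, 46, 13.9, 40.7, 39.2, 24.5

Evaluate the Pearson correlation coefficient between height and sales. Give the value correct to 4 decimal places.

n = 7, Σx = 898.3, Σy = 255.1, Σx² = 125939.63, Σy² = 10289.89, Σxy = 31037.57
nΣxy − ΣxΣy = 217262.99 − 229156.33 = -11893.34
nΣx² − (Σx)² = 881577.41 − 806942.89 = 74634.52; nΣy² − (Σy)² = 72029.23 − 65076.01 = 6953.22
r = -11893.34 / √(74634.52 × 6953.22) = -11893.34 / 22780.4793 ≈ -0.5221

-0.5221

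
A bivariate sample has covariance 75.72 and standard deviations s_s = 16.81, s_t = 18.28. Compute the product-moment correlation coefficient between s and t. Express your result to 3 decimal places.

0.246

r = Cov(s,t) / (s_s · s_t) = 75.72 / (16.81 × 18.28)
  = 75.72 / 307.2868 ≈ 0.246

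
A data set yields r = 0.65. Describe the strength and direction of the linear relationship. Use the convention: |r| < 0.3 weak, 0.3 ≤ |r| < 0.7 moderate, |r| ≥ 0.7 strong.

r = 0.65 > 0 so the relationship is positive.
|r| = 0.65, which falls in the moderate range.

moderate positive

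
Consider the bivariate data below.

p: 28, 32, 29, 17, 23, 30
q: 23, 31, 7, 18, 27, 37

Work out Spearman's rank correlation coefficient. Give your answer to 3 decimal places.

0.543

Rank p: 3, 6, 4, 1, 2, 5
Rank q: 3, 5, 1, 2, 4, 6
d = rank(p) − rank(q): 0, 1, 3, -1, -2, -1; Σd² = 16
ρ = 1 − 6Σd² / [n(n²−1)] = 1 − 6×16 / (6×35) = 1 − 96/210 ≈ 0.543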